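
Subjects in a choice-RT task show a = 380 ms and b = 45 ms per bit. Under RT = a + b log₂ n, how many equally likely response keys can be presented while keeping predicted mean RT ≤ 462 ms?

3

45·log₂ n ≤ 462 − 380 = 82, giving log₂ n ≤ 1.8222 and n ≤ 3.536. The largest whole number is 3.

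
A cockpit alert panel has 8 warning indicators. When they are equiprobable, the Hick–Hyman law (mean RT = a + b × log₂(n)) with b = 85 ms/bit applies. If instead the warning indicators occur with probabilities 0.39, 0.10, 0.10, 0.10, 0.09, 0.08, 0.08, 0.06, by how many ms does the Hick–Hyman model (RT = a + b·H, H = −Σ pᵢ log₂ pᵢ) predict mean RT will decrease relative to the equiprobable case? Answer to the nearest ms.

Equiprobable entropy H₀ = log₂ 8 = 3.0000 bits.
Skewed entropy H = −Σ pᵢ log₂ pᵢ = 2.6656 bits.
ΔRT = b·(H₀ − H) = 85 × 0.3344 = 28.43 ms.

28 ms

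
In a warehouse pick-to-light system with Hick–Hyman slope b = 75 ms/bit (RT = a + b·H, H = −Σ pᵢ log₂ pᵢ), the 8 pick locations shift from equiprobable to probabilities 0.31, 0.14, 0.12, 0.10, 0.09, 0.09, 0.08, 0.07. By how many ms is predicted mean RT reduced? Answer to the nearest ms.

15 ms

Equiprobable entropy H₀ = log₂ 8 = 3.0000 bits.
Skewed entropy H = −Σ pᵢ log₂ pᵢ = 2.8055 bits.
ΔRT = b·(H₀ − H) = 75 × 0.1945 = 14.58 ms.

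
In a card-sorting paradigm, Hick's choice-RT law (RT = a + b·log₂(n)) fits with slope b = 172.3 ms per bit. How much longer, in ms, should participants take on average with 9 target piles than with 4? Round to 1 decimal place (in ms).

201.6 ms

The intercept a cancels: ΔRT = b·(log₂ n₂ − log₂ n₁) = b·log₂(n₂/n₁).
log₂(9) − log₂(4) = 3.1699 − 2 = 1.1699.
ΔRT = 172.3 × 1.1699 = 201.578 ms.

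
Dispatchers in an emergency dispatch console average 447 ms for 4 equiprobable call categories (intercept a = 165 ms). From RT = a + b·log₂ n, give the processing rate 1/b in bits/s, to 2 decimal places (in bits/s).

7.09 bits/s

Choice component = 447 − 165 = 282 ms over log₂(4) = 2 bits.
b = 282 / 2 = 141.000 ms/bit, so 1/b = 7.092 bits/s.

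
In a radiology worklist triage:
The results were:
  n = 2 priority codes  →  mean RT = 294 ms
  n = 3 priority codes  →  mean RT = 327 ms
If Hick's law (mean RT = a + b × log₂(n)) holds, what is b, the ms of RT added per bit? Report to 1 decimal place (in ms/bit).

b = (RT₂ − RT₁)/(log₂ n₂ − log₂ n₁) = (327 − 294)/(1.5850 − 1) = 56.414 ms/bit.

56.4 ms/bit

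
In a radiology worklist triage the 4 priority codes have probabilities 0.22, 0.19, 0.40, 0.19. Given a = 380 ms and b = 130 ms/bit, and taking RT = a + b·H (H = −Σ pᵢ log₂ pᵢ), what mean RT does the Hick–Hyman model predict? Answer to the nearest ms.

630 ms

H = 0.22·log₂(1/0.22) + 0.19·log₂(1/0.19) + 0.40·log₂(1/0.40) + 0.19·log₂(1/0.19) = 1.9198 bits.
RT = 380 + 130 × 1.9198 = 629.57 ms.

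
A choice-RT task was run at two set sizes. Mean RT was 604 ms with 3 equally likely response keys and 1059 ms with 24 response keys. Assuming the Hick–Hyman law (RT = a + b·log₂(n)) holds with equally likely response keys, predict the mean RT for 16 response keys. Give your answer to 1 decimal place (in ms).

Fit slope and intercept:
  b = (1059 − 604) / (log₂ 24 − log₂ 3) = 455 / (4.5850 − 1.5850) = 151.667 ms/bit
  a = 604 − 151.667 × 1.5850 = 363.614 ms
Then RT(16) = 363.614 + 151.667 × log₂ 16 = 363.614 + 151.667 × 4 ≈ 970.281 ms.

970.3 ms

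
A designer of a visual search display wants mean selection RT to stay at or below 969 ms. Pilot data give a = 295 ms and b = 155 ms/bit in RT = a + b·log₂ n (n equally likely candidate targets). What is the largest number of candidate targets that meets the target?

Information budget: (969 − 295)/155 = 4.3484 bits, so n ≤ 2^4.3484 = 20.370 → at most 20.

20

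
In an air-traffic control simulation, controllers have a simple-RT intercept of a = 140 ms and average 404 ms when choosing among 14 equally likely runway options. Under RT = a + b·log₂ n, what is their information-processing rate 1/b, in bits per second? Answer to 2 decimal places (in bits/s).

14.42 bits/s

b = (404 − 140)/log₂ 14 = 264/3.8074 = 69.339 ms per bit = 0.06934 s/bit; the reciprocal is 14.422 bits/s.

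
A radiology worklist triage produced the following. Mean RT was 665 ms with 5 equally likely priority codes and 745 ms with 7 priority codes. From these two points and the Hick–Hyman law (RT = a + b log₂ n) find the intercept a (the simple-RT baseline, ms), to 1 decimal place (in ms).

282.3 ms

Slope: b = (745 − 665) / (log₂ 7 − log₂ 5) = 80/0.4854 = 164.803 ms/bit.
Intercept: a = 665 − 164.803·log₂(5) = 282.338 ms.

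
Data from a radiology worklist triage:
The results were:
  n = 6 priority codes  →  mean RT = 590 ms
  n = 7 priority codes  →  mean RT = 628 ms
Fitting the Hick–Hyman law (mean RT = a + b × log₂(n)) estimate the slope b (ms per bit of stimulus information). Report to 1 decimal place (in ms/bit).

The slope on a log₂ axis is (628 − 590) / (2.8074 − 2.5850) = 170.869 ms/bit.

170.9 ms/bit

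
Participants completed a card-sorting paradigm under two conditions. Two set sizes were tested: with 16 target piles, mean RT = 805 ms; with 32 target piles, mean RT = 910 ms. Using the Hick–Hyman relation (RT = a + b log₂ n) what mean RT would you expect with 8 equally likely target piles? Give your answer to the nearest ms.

700 ms

RT is linear in log₂ n, so two points fix the line:
  b = (910 − 805) / (log₂ 32 − log₂ 16) = 105 / (5 − 4) = 105 ms/bit
  a = 805 − 105 × 4 = 385 ms
Then RT(8) = 385 + 105 × log₂ 8 = 385 + 105 × 3 ≈ 700.000 ms.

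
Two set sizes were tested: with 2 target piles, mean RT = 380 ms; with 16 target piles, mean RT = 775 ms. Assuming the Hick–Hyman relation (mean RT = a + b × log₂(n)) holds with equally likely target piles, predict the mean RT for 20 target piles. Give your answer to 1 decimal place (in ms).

817.4 ms

RT is linear in log₂ n, so two points fix the line:
  b = (775 − 380) / (log₂ 16 − log₂ 2) = 395 / (4 − 1) = 131.667 ms/bit
  a = 380 − 131.667 × 1 = 248.333 ms
Then RT(20) = 248.333 + 131.667 × log₂ 20 = 248.333 + 131.667 × 4.3219 ≈ 817.387 ms.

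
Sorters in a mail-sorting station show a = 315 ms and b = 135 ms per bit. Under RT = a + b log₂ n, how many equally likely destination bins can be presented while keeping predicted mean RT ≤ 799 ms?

12

135·log₂ n ≤ 799 − 315 = 484, giving log₂ n ≤ 3.5852 and n ≤ 12.002. The largest whole number is 12.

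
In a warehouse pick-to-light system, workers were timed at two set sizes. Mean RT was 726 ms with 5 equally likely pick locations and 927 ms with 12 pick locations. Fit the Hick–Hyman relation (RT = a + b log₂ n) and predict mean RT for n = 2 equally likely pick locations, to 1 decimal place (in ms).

With log₂ n on the abscissa the relation is linear; from the two conditions:
  b = (927 − 726) / (log₂ 12 − log₂ 5) = 201 / (3.5850 − 2.3219) = 159.141 ms/bit
  a = 726 − 159.141 × 2.3219 = 356.487 ms
Then RT(2) = 356.487 + 159.141 × log₂ 2 = 356.487 + 159.141 × 1 ≈ 515.628 ms.

515.6 ms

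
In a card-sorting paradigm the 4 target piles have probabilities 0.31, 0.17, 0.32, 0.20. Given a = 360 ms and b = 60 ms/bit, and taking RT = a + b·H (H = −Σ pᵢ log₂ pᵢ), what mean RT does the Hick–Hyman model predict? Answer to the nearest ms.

477 ms

Entropy contributions −pᵢ log₂ pᵢ: 0.5238, 0.4346, 0.5260, 0.4644; sum H = 1.9488 bits.
RT = a + bH = 360 + 60·1.9488 = 476.93 ms.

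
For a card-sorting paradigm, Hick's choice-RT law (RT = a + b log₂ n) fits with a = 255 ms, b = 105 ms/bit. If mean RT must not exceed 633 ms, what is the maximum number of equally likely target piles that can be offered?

Set 255 + 105·log₂ n ≤ 633 → log₂ n ≤ (633 − 255)/105 = 3.6000.
So n ≤ 2^3.6000 = 12.126; the largest integer n is 12.

12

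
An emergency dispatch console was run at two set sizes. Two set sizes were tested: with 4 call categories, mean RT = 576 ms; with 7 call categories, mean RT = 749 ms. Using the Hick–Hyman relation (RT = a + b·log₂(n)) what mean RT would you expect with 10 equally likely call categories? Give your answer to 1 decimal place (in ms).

Solve the two-equation system in a and b:
  b = (749 − 576) / (log₂ 7 − log₂ 4) = 173 / (2.8074 − 2) = 214.280 ms/bit
  a = 576 − 214.280 × 2 = 147.440 ms
Then RT(10) = 147.440 + 214.280 × log₂ 10 = 147.440 + 214.280 × 3.3219 ≈ 859.263 ms.

859.3 ms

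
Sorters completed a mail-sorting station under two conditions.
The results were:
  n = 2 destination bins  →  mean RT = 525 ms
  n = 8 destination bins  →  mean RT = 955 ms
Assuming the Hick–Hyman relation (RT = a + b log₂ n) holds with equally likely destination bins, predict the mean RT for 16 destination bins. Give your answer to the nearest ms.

1170 ms

Solve the two-equation system in a and b:
  b = (955 − 525) / (log₂ 8 − log₂ 2) = 430 / (3 − 1) = 215 ms/bit
  a = 525 − 215 × 1 = 310 ms
Then RT(16) = 310 + 215 × log₂ 16 = 310 + 215 × 4 ≈ 1170.000 ms.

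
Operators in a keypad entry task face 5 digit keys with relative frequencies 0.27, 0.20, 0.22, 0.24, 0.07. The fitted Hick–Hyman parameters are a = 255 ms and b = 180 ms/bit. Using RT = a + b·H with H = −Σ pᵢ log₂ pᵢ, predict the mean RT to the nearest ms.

H = 0.27·log₂(1/0.27) + 0.20·log₂(1/0.20) + 0.22·log₂(1/0.22) + 0.24·log₂(1/0.24) + 0.07·log₂(1/0.07) = 2.2177 bits.
RT = 255 + 180 × 2.2177 = 654.18 ms.

654 ms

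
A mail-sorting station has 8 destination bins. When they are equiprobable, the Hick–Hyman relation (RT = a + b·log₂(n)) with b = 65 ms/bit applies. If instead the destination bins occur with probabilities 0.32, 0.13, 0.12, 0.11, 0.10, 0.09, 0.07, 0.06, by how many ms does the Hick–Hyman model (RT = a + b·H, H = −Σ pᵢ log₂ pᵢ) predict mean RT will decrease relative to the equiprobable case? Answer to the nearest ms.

14 ms

Equiprobable entropy H₀ = log₂ 8 = 3.0000 bits.
Skewed entropy H = −Σ pᵢ log₂ pᵢ = 2.7830 bits.
ΔRT = b·(H₀ − H) = 65 × 0.2170 = 14.11 ms.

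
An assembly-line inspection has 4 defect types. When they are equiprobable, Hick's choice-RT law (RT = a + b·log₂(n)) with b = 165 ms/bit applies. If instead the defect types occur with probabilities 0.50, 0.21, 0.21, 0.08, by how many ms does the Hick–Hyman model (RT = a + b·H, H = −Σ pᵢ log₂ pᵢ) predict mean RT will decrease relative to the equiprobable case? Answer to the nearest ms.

43 ms

The RT saving is b·ΔH. Equiprobable H₀ = log₂(4) = 2.0000 bits; with the given probabilities H = 1.7372 bits.
b·(H₀ − H) = 165 × (2.0000 − 1.7372) = 43.37 ms.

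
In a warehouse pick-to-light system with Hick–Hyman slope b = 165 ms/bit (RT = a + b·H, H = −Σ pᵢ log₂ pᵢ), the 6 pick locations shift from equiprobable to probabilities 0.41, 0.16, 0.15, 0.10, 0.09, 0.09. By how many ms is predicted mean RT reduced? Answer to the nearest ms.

44 ms

Equiprobable entropy H₀ = log₂ 6 = 2.5850 bits.
Skewed entropy H = −Σ pᵢ log₂ pᵢ = 2.3184 bits.
ΔRT = b·(H₀ − H) = 165 × 0.2665 = 43.98 ms.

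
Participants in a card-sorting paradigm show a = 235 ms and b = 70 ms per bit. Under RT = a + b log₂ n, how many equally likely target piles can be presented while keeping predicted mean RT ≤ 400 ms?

5

70·log₂ n ≤ 400 − 235 = 165, giving log₂ n ≤ 2.3571 and n ≤ 5.124. The largest whole number is 5.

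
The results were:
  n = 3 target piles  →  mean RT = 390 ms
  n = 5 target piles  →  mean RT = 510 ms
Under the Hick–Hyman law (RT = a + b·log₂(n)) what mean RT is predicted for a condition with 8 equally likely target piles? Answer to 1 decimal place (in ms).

620.4 ms

With log₂ n on the abscissa the relation is linear; from the two conditions:
  b = (510 − 390) / (log₂ 5 − log₂ 3) = 120 / (2.3219 − 1.5850) = 162.830 ms/bit
  a = 390 − 162.830 × 1.5850 = 131.921 ms
Then RT(8) = 131.921 + 162.830 × log₂ 8 = 131.921 + 162.830 × 3 ≈ 620.410 ms.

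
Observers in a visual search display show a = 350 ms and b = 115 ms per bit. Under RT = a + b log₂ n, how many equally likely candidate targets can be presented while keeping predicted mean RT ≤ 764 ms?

12

Set 350 + 115·log₂ n ≤ 764 → log₂ n ≤ (764 − 350)/115 = 3.6000.
So n ≤ 2^3.6000 = 12.126; the largest integer n is 12.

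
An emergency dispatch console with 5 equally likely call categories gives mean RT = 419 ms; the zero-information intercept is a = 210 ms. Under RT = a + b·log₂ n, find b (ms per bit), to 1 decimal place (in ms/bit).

90.0 ms/bit

b = (419 − 210) / log₂(5) = 209 / 2.3219 = 90.011 ms/bit.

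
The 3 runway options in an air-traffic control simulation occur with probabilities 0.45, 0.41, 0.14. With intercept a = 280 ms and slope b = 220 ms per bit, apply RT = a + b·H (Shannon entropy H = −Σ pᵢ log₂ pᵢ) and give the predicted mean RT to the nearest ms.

597 ms

Entropy contributions −pᵢ log₂ pᵢ: 0.5184, 0.5274, 0.3971; sum H = 1.4429 bits.
RT = a + bH = 280 + 220·1.4429 = 597.44 ms.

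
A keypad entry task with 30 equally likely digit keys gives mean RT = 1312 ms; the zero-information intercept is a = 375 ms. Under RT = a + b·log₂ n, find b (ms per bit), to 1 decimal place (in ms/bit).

191.0 ms/bit

b = (1312 − 375) / log₂(30) = 937 / 4.9069 = 190.956 ms/bit.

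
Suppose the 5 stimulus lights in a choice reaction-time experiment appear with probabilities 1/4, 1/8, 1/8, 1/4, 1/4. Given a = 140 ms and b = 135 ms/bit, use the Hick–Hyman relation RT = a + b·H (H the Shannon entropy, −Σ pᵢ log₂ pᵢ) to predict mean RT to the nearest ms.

444 ms

H = −Σ pᵢ log₂ pᵢ = 0.25·2 + 0.125·3 + 0.125·3 + 0.25·2 + 0.25·2 = 2.250 bits.
RT = 140 + 135 × 2.250 = 443.75 ms.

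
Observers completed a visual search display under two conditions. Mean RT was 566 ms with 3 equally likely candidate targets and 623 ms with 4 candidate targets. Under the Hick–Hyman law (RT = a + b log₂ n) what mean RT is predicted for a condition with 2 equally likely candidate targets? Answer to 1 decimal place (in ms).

Solve the two-equation system in a and b:
  b = (623 − 566) / (log₂ 4 − log₂ 3) = 57 / (2 − 1.5850) = 137.337 ms/bit
  a = 566 − 137.337 × 1.5850 = 348.326 ms
Then RT(2) = 348.326 + 137.337 × log₂ 2 = 348.326 + 137.337 × 1 ≈ 485.663 ms.

485.7 ms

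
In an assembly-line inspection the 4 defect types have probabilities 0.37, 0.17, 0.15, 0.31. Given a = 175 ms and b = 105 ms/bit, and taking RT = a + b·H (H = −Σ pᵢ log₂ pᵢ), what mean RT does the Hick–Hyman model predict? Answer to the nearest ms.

374 ms

H = 0.37·log₂(1/0.37) + 0.17·log₂(1/0.17) + 0.15·log₂(1/0.15) + 0.31·log₂(1/0.31) = 1.8997 bits.
RT = 175 + 105 × 1.8997 = 374.46 ms.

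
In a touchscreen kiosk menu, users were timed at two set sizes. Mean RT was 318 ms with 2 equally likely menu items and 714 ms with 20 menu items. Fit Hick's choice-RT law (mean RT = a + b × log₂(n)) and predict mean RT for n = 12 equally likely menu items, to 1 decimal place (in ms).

626.1 ms

With log₂ n on the abscissa the relation is linear; from the two conditions:
  b = (714 − 318) / (log₂ 20 − log₂ 2) = 396 / (4.3219 − 1) = 119.208 ms/bit
  a = 318 − 119.208 × 1 = 198.792 ms
Then RT(12) = 198.792 + 119.208 × log₂ 12 = 198.792 + 119.208 × 3.5850 ≈ 626.148 ms.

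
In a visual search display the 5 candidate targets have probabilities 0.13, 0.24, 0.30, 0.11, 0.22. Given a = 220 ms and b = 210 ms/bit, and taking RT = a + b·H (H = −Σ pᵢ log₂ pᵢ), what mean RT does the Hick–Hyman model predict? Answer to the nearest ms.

H = 0.13·log₂(1/0.13) + 0.24·log₂(1/0.24) + 0.30·log₂(1/0.30) + 0.11·log₂(1/0.11) + 0.22·log₂(1/0.22) = 2.2287 bits.
RT = 220 + 210 × 2.2287 = 688.03 ms.

688 ms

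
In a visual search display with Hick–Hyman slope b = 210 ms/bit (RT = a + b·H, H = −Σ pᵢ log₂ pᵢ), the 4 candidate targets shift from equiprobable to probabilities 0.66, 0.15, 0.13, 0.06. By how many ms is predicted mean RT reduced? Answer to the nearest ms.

Equiprobable entropy H₀ = log₂ 4 = 2.0000 bits.
Skewed entropy H = −Σ pᵢ log₂ pᵢ = 1.4324 bits.
ΔRT = b·(H₀ − H) = 210 × 0.5676 = 119.20 ms.

119 ms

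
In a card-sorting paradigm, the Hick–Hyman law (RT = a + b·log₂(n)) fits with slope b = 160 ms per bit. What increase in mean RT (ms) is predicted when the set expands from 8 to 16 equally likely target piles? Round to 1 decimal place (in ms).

160.0 ms

The intercept a cancels: ΔRT = b·(log₂ n₂ − log₂ n₁) = b·log₂(n₂/n₁).
log₂(16) − log₂(8) = log₂(16/8) = log₂(2) = 1.
ΔRT = 160 × 1.0000 = 160.000 ms.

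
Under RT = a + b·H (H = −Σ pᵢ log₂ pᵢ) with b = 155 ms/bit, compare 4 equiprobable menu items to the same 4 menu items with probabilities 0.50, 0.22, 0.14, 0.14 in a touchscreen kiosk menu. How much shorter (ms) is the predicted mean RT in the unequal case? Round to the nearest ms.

Equiprobable entropy H₀ = log₂ 4 = 2.0000 bits.
Skewed entropy H = −Σ pᵢ log₂ pᵢ = 1.7748 bits.
ΔRT = b·(H₀ − H) = 155 × 0.2252 = 34.91 ms.

35 ms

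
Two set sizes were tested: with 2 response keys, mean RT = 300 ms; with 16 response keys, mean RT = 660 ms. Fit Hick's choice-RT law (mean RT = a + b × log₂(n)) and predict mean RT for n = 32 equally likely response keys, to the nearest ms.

Solve the two-equation system in a and b:
  b = (660 − 300) / (log₂ 16 − log₂ 2) = 360 / (4 − 1) = 120 ms/bit
  a = 300 − 120 × 1 = 180 ms
Then RT(32) = 180 + 120 × log₂ 32 = 180 + 120 × 5 ≈ 780.000 ms.

780 ms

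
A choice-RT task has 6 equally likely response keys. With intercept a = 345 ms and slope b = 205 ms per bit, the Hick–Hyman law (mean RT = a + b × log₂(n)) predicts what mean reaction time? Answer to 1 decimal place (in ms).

log₂(6) = 2.5850 bits, so RT = 345 + 205 × 2.5850 ≈ 874.917 ms.

874.9 ms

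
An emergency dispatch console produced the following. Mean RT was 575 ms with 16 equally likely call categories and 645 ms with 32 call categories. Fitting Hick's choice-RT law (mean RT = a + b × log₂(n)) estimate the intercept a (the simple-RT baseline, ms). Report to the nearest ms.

The slope on a log₂ axis is (645 − 575) / (5 − 4) = 70 ms/bit.
a = RT₁ − b·log₂ n₁ = 575 − 70 × 4 = 295.000 ms.

295 ms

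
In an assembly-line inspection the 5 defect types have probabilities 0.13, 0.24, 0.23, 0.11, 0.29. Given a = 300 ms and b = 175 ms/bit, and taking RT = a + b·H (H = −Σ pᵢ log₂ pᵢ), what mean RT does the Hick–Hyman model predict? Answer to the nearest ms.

H = 0.13·log₂(1/0.13) + 0.24·log₂(1/0.24) + 0.23·log₂(1/0.23) + 0.11·log₂(1/0.11) + 0.29·log₂(1/0.29) = 2.2326 bits.
RT = 300 + 175 × 2.2326 = 690.71 ms.

691 ms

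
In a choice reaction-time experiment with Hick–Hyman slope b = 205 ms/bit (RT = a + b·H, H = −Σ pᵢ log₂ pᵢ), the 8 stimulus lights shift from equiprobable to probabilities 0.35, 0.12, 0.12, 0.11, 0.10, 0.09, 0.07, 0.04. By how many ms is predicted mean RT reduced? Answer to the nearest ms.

The RT saving is b·ΔH. Equiprobable H₀ = log₂(8) = 3.0000 bits; with the given probabilities H = 2.7137 bits.
b·(H₀ − H) = 205 × (3.0000 − 2.7137) = 58.70 ms.

59 ms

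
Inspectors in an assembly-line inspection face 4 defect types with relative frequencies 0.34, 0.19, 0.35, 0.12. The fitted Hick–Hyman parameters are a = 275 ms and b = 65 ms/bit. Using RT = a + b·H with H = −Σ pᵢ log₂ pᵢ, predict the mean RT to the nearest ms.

Entropy contributions −pᵢ log₂ pᵢ: 0.5292, 0.4552, 0.5301, 0.3671; sum H = 1.8816 bits.
RT = a + bH = 275 + 65·1.8816 = 397.30 ms.

397 ms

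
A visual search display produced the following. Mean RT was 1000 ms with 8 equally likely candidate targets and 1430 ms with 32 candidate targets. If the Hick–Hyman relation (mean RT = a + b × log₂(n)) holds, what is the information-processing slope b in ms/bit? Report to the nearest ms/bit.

215 ms/bit

The slope on a log₂ axis is (1430 − 1000) / (5 − 3) = 215 ms/bit.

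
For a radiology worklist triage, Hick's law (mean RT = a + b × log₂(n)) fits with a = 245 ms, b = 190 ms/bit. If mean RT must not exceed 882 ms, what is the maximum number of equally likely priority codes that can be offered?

10

Set 245 + 190·log₂ n ≤ 882 → log₂ n ≤ (882 − 245)/190 = 3.3526.
So n ≤ 2^3.3526 = 10.215; the largest integer n is 10.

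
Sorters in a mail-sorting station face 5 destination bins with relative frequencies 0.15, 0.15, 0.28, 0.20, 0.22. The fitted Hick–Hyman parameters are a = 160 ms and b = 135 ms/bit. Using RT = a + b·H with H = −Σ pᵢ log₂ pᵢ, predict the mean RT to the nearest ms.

Entropy contributions −pᵢ log₂ pᵢ: 0.4105, 0.4105, 0.5142, 0.4644, 0.4806; sum H = 2.2803 bits.
RT = a + bH = 160 + 135·2.2803 = 467.84 ms.

468 ms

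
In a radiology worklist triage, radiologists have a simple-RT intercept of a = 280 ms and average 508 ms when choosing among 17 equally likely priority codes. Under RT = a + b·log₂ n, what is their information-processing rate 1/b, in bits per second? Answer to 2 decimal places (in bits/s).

17.93 bits/s

Choice component = 508 − 280 = 228 ms over log₂(17) = 4.0875 bits.
b = 228 / 4.0875 = 55.780 ms/bit, so 1/b = 17.927 bits/s.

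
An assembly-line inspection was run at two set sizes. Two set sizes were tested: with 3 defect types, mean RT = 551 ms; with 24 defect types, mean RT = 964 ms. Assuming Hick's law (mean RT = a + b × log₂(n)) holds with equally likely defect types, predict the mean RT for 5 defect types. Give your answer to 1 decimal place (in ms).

With log₂ n on the abscissa the relation is linear; from the two conditions:
  b = (964 − 551) / (log₂ 24 − log₂ 3) = 413 / (4.5850 − 1.5850) = 137.667 ms/bit
  a = 551 − 137.667 × 1.5850 = 332.803 ms
Then RT(5) = 332.803 + 137.667 × log₂ 5 = 332.803 + 137.667 × 2.3219 ≈ 652.456 ms.

652.5 ms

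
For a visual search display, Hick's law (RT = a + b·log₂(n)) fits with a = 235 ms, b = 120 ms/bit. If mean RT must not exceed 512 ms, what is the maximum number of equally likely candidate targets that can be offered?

Set 235 + 120·log₂ n ≤ 512 → log₂ n ≤ (512 − 235)/120 = 2.3083.
So n ≤ 2^2.3083 = 4.953; the largest integer n is 4.

4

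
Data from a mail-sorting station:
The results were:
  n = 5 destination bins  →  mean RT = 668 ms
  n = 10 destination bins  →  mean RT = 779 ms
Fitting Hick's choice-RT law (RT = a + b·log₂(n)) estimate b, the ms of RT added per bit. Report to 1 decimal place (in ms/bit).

111.0 ms/bit

Slope: b = (779 − 668) / (log₂ 10 − log₂ 5) = 111/1.0000 = 111.000 ms/bit.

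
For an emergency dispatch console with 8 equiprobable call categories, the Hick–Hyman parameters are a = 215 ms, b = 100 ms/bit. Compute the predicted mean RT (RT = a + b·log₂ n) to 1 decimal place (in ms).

log₂(8) = 3 bits, so RT = 215 + 100 × 3 ≈ 515.000 ms.

515.0 ms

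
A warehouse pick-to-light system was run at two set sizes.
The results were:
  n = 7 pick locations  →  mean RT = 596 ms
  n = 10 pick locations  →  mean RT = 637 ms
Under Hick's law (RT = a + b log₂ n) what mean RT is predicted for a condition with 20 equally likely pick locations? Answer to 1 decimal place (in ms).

716.7 ms

Solve the two-equation system in a and b:
  b = (637 − 596) / (log₂ 10 − log₂ 7) = 41 / (3.3219 − 2.8074) = 79.678 ms/bit
  a = 596 − 79.678 × 2.8074 = 372.316 ms
Then RT(20) = 372.316 + 79.678 × log₂ 20 = 372.316 + 79.678 × 4.3219 ≈ 716.678 ms.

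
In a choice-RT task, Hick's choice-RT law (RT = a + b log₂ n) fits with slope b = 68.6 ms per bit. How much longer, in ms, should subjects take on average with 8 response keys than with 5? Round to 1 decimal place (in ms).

The intercept a cancels: ΔRT = b·(log₂ n₂ − log₂ n₁) = b·log₂(n₂/n₁).
log₂(8) − log₂(5) = 3 − 2.3219 = 0.6781.
ΔRT = 68.6 × 0.6781 = 46.516 ms.

46.5 ms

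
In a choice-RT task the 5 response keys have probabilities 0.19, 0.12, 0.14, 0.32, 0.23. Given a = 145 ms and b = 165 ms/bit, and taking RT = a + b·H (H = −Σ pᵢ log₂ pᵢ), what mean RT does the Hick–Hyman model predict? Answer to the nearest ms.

H = 0.19·log₂(1/0.19) + 0.12·log₂(1/0.12) + 0.14·log₂(1/0.14) + 0.32·log₂(1/0.32) + 0.23·log₂(1/0.23) = 2.2331 bits.
RT = 145 + 165 × 2.2331 = 513.46 ms.

513 ms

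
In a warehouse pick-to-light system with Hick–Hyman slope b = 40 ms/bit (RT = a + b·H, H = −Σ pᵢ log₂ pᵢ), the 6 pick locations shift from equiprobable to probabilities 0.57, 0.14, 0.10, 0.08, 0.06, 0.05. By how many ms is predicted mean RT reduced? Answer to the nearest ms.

Equiprobable entropy H₀ = log₂ 6 = 2.5850 bits.
Skewed entropy H = −Σ pᵢ log₂ pᵢ = 1.9427 bits.
ΔRT = b·(H₀ − H) = 40 × 0.6423 = 25.69 ms.

26 ms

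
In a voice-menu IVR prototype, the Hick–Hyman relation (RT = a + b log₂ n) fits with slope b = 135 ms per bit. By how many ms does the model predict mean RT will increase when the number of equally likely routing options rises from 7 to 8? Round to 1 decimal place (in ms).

Only the slope matters, since a is common to both: ΔRT = b·log₂(n₂/n₁).
log₂(8) − log₂(7) = 3 − 2.8074 = 0.1926.
ΔRT = 135 × 0.1926 = 26.007 ms.

26.0 ms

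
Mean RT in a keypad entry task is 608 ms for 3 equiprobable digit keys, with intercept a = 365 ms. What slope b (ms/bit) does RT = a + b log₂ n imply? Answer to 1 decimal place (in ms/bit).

153.3 ms/bit

log₂(3) = 1.5850 bits.
b = (RT − a)/log₂ n = (608 − 365) / 1.5850 = 153.316 ms/bit.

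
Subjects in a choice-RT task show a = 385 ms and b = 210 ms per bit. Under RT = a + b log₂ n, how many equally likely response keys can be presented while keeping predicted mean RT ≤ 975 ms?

Information budget: (975 − 385)/210 = 2.8095 bits, so n ≤ 2^2.8095 = 7.011 → at most 7.

7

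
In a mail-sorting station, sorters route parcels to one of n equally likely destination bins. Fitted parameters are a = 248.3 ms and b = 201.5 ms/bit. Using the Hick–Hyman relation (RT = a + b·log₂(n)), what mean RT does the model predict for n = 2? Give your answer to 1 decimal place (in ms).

log₂(2) = 1 bits, so RT = 248.3 + 201.5 × 1 ≈ 449.800 ms.

449.8 ms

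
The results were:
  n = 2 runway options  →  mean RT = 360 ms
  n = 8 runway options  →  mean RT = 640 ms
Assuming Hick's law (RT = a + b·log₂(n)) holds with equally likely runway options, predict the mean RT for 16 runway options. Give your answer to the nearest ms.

Fit slope and intercept:
  b = (640 − 360) / (log₂ 8 − log₂ 2) = 280 / (3 − 1) = 140 ms/bit
  a = 360 − 140 × 1 = 220 ms
Then RT(16) = 220 + 140 × log₂ 16 = 220 + 140 × 4 ≈ 780.000 ms.

780 ms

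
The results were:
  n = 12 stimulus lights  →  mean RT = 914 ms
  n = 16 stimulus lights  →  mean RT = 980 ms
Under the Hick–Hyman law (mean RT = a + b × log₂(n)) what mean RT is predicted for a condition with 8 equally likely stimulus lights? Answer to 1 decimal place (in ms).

Fit slope and intercept:
  b = (980 − 914) / (log₂ 16 − log₂ 12) = 66 / (4 − 3.5850) = 159.022 ms/bit
  a = 914 − 159.022 × 3.5850 = 343.913 ms
Then RT(8) = 343.913 + 159.022 × log₂ 8 = 343.913 + 159.022 × 3 ≈ 820.978 ms.

821.0 ms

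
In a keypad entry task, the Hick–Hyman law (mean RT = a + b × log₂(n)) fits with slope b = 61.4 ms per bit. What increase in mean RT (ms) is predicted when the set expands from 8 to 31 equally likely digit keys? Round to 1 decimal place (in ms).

120.0 ms

ΔRT = (a + b log₂ n₂) − (a + b log₂ n₁) = b·(log₂ n₂ − log₂ n₁).
log₂(31) − log₂(8) = 4.9542 − 3 = 1.9542.
ΔRT = 61.4 × 1.9542 = 119.988 ms.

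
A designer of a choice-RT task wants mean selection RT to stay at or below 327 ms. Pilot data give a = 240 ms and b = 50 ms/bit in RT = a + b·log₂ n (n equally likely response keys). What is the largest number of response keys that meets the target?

Set 240 + 50·log₂ n ≤ 327 → log₂ n ≤ (327 − 240)/50 = 1.7400.
So n ≤ 2^1.7400 = 3.340; the largest integer n is 3.

3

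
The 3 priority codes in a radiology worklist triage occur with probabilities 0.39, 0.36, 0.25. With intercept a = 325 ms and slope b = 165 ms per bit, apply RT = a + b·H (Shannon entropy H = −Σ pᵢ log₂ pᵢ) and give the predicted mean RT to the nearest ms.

Entropy contributions −pᵢ log₂ pᵢ: 0.5298, 0.5306, 0.5000; sum H = 1.5604 bits.
RT = a + bH = 325 + 165·1.5604 = 582.47 ms.

582 ms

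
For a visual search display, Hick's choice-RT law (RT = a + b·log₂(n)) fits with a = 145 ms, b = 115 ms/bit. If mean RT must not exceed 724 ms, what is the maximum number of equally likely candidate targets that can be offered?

32

Set 145 + 115·log₂ n ≤ 724 → log₂ n ≤ (724 − 145)/115 = 5.0348.
So n ≤ 2^5.0348 = 32.781; the largest integer n is 32.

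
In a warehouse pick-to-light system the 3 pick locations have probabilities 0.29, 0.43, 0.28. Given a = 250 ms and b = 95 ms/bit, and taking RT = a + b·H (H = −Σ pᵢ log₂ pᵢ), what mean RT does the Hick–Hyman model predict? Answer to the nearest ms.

398 ms

Entropy contributions −pᵢ log₂ pᵢ: 0.5179, 0.5236, 0.5142; sum H = 1.5557 bits.
RT = a + bH = 250 + 95·1.5557 = 397.79 ms.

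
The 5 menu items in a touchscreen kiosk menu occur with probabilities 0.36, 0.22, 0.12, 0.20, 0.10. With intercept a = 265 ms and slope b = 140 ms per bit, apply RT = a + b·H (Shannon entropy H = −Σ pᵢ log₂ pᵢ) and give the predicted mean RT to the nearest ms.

H = 0.36·log₂(1/0.36) + 0.22·log₂(1/0.22) + 0.12·log₂(1/0.12) + 0.20·log₂(1/0.20) + 0.10·log₂(1/0.10) = 2.1748 bits.
RT = 265 + 140 × 2.1748 = 569.48 ms.

569 ms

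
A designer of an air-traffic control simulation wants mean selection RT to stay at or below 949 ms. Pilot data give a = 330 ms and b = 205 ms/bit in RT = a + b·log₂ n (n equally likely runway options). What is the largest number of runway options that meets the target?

205·log₂ n ≤ 949 − 330 = 619, giving log₂ n ≤ 3.0195 and n ≤ 8.109. The largest whole number is 8.

8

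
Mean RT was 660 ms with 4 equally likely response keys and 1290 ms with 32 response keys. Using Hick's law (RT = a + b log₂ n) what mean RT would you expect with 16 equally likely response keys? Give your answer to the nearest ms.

Solve the two-equation system in a and b:
  b = (1290 − 660) / (log₂ 32 − log₂ 4) = 630 / (5 − 2) = 210 ms/bit
  a = 660 − 210 × 2 = 240 ms
Then RT(16) = 240 + 210 × log₂ 16 = 240 + 210 × 4 ≈ 1080.000 ms.

1080 ms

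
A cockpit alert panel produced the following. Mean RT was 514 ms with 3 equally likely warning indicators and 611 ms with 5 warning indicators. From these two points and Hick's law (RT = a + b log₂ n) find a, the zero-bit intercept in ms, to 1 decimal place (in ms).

305.4 ms

The slope on a log₂ axis is (611 − 514) / (2.3219 − 1.5850) = 131.621 ms/bit.
a = RT₁ − b·log₂ n₁ = 514 − 131.621 × 1.5850 = 305.386 ms.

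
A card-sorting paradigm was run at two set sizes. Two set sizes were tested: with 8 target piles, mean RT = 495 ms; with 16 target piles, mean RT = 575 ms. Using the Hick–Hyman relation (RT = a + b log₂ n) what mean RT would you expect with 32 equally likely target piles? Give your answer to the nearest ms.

Solve the two-equation system in a and b:
  b = (575 − 495) / (log₂ 16 − log₂ 8) = 80 / (4 − 3) = 80 ms/bit
  a = 495 − 80 × 3 = 255 ms
Then RT(32) = 255 + 80 × log₂ 32 = 255 + 80 × 5 ≈ 655.000 ms.

655 ms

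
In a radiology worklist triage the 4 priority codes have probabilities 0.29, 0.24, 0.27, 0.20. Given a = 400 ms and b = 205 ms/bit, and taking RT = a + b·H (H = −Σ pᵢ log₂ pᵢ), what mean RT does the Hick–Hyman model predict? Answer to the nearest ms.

807 ms

Entropy contributions −pᵢ log₂ pᵢ: 0.5179, 0.4941, 0.5100, 0.4644; sum H = 1.9864 bits.
RT = a + bH = 400 + 205·1.9864 = 807.22 ms.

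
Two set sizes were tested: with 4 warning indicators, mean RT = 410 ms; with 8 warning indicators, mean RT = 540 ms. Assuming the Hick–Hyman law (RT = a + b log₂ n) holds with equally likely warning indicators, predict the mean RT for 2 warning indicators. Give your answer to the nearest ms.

280 ms

RT is linear in log₂ n, so two points fix the line:
  b = (540 − 410) / (log₂ 8 − log₂ 4) = 130 / (3 − 2) = 130 ms/bit
  a = 410 − 130 × 2 = 150 ms
Then RT(2) = 150 + 130 × log₂ 2 = 150 + 130 × 1 ≈ 280.000 ms.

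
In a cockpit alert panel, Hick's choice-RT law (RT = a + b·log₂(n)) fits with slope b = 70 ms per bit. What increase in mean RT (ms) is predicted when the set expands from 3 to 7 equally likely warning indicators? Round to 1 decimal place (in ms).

ΔRT = (a + b log₂ n₂) − (a + b log₂ n₁) = b·(log₂ n₂ − log₂ n₁).
log₂(7) − log₂(3) = 2.8074 − 1.5850 = 1.2224.
ΔRT = 70 × 1.2224 = 85.567 ms.

85.6 ms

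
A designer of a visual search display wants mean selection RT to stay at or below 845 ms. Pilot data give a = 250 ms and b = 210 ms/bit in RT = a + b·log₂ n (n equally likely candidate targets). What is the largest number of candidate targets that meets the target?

7

Information budget: (845 − 250)/210 = 2.8333 bits, so n ≤ 2^2.8333 = 7.127 → at most 7.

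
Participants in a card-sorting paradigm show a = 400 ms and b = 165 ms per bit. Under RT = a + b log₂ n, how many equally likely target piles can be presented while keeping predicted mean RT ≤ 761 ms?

4

Information budget: (761 − 400)/165 = 2.1879 bits, so n ≤ 2^2.1879 = 4.556 → at most 4.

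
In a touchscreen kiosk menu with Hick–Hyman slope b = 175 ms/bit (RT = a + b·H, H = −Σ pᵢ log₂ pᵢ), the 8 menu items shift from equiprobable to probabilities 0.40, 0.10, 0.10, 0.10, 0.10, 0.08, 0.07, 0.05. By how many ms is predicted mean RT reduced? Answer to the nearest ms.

Equiprobable entropy H₀ = log₂ 8 = 3.0000 bits.
Skewed entropy H = −Σ pᵢ log₂ pᵢ = 2.6337 bits.
ΔRT = b·(H₀ − H) = 175 × 0.3663 = 64.10 ms.

64 ms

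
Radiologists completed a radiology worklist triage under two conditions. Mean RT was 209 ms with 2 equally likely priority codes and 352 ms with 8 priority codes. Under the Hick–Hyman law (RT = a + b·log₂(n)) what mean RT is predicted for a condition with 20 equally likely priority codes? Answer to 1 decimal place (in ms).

Fit slope and intercept:
  b = (352 − 209) / (log₂ 8 − log₂ 2) = 143 / (3 − 1) = 71.500 ms/bit
  a = 209 − 71.500 × 1 = 137.500 ms
Then RT(20) = 137.500 + 71.500 × log₂ 20 = 137.500 + 71.500 × 4.3219 ≈ 446.518 ms.

446.5 ms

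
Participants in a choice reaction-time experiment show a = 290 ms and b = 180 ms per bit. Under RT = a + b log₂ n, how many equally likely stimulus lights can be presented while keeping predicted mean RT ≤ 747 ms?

5

Set 290 + 180·log₂ n ≤ 747 → log₂ n ≤ (747 − 290)/180 = 2.5389.
So n ≤ 2^2.5389 = 5.811; the largest integer n is 5.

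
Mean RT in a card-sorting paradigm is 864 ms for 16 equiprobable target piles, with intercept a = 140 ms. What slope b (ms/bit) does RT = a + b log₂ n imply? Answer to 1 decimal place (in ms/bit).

181.0 ms/bit

16 alternatives carry log₂ 16 = 4 bits; the choice cost is 864 − 140 = 724 ms, so b = 724/4 = 181.000 ms/bit.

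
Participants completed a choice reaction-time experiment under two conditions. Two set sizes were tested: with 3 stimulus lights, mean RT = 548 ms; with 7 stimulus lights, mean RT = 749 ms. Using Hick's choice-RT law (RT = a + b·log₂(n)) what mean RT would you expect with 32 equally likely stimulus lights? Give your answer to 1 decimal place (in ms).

Solve the two-equation system in a and b:
  b = (749 − 548) / (log₂ 7 − log₂ 3) = 201 / (2.8074 − 1.5850) = 164.432 ms/bit
  a = 548 − 164.432 × 1.5850 = 287.382 ms
Then RT(32) = 287.382 + 164.432 × log₂ 32 = 287.382 + 164.432 × 5 ≈ 1109.540 ms.

1109.5 ms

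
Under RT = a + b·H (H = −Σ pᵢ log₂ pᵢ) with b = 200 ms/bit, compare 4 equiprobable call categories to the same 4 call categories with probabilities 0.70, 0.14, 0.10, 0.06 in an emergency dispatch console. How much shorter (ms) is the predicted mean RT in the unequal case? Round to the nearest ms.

The RT saving is b·ΔH. Equiprobable H₀ = log₂(4) = 2.0000 bits; with the given probabilities H = 1.3330 bits.
b·(H₀ − H) = 200 × (2.0000 − 1.3330) = 133.39 ms.

133 ms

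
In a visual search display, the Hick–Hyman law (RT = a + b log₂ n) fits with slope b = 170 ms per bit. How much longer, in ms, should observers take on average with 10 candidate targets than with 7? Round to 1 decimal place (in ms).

87.5 ms

The intercept a cancels: ΔRT = b·(log₂ n₂ − log₂ n₁) = b·log₂(n₂/n₁).
log₂(10) − log₂(7) = 3.3219 − 2.8074 = 0.5146.
ΔRT = 170 × 0.5146 = 87.477 ms.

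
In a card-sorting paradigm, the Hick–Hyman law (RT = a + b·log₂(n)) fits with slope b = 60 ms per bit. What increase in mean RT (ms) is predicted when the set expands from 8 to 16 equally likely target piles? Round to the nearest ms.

Only the slope matters, since a is common to both: ΔRT = b·log₂(n₂/n₁).
log₂(16) − log₂(8) = log₂(16/8) = log₂(2) = 1.
ΔRT = 60 × 1.0000 = 60.000 ms.

60 ms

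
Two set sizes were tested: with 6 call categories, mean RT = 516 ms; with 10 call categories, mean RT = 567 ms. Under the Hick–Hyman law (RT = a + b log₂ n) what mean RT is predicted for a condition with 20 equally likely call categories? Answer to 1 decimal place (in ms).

Fit slope and intercept:
  b = (567 − 516) / (log₂ 10 − log₂ 6) = 51 / (3.3219 − 2.5850) = 69.203 ms/bit
  a = 516 − 69.203 × 2.5850 = 337.114 ms
Then RT(20) = 337.114 + 69.203 × log₂ 20 = 337.114 + 69.203 × 4.3219 ≈ 636.203 ms.

636.2 ms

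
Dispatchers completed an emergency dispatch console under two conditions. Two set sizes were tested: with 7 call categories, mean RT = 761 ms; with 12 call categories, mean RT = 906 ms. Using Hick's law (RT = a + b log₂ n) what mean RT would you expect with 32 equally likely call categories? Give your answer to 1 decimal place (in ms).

1169.9 ms

Fit slope and intercept:
  b = (906 − 761) / (log₂ 12 − log₂ 7) = 145 / (3.5850 − 2.8074) = 186.469 ms/bit
  a = 761 − 186.469 × 2.8074 = 237.514 ms
Then RT(32) = 237.514 + 186.469 × log₂ 32 = 237.514 + 186.469 × 5 ≈ 1169.861 ms.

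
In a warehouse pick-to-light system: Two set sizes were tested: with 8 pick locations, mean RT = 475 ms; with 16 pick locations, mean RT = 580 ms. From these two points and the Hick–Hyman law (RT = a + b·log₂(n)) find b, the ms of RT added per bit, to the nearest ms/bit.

b = (RT₂ − RT₁)/(log₂ n₂ − log₂ n₁) = (580 − 475)/(4 − 3) = 105 ms/bit.

105 ms/bit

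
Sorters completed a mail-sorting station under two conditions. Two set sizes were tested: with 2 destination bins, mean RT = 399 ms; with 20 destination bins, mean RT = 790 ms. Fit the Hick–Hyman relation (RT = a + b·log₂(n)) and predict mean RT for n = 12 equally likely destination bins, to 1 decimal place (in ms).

RT is linear in log₂ n, so two points fix the line:
  b = (790 − 399) / (log₂ 20 − log₂ 2) = 391 / (4.3219 − 1) = 117.703 ms/bit
  a = 399 − 117.703 × 1 = 281.297 ms
Then RT(12) = 281.297 + 117.703 × log₂ 12 = 281.297 + 117.703 × 3.5850 ≈ 703.257 ms.

703.3 ms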